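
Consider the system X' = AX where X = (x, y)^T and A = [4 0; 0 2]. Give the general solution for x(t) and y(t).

x(t) = K_2e^(4t), y(t) = -K_1e^(2t)

Coefficient matrix A = [[4, 0], [0, 2]].
Characteristic polynomial det(A - λI) = λ^2 - 6λ + 8 = 0.
Eigenvalues λ = 2, 4.
For λ=2: (A-λI) row 1 is [2, 0], so an eigenvector is (0, -1).
For λ=4: (A-λI) row 2 is [0, -2], so an eigenvector is (1, 0).
General solution: K_1e^(2t)(0,-1) + K_2e^(4t)(1,0).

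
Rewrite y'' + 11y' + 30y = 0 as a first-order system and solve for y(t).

Let x_1 = y, x_2 = y'. Then x_1' = x_2 and x_2' = -30x_1 - 11x_2.
A = [[0,1],[-30,-11]]; det(A-λI) = λ^2 + 11λ + 30.
Eigenvalues λ = -5, -6 with eigenvectors (1,-5), (1,-6).

y(t) = c_1e^(-5t) + c_2e^(-6t)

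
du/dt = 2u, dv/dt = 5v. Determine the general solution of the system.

Coefficient matrix A = [[2, 0], [0, 5]].
Characteristic polynomial det(A - λI) = λ^2 - 7λ + 10 = 0.
Eigenvalues λ = 5, 2.
For λ=5: (A-λI) row 1 is [-3, 0], so an eigenvector is (0, 1).
For λ=2: (A-λI) row 2 is [0, 3], so an eigenvector is (-1, 0).
General solution: K_1e^(5t)(0,1) + K_2e^(2t)(-1,0).

u(t) = -K_2e^(2t), v(t) = K_1e^(5t)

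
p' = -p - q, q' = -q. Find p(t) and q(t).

p(t) = c_1e^(-t) + c_2te^(-t) - 2c_2e^(-t), q(t) = -c_2e^(-t)

Coefficient matrix A = [[-1, -1], [0, -1]].
Characteristic polynomial det(A - λI) = λ^2 + 2λ + 1 = 0.
Single eigenvalue λ = -1 with algebraic multiplicity 2.
Eigenvector v = (1,0); generalized eigenvector w with (A-λI)w=v is (-2,-1).
General solution: e^(-t)[c_1·v + c_2·(t·v + w)].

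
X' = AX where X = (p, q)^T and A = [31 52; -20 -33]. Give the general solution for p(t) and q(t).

p(t) = 2c_1e^(-t)sin(4t) - 3c_1e^(-t)cos(4t) - 3c_2e^(-t)sin(4t) - 2c_2e^(-t)cos(4t), q(t) = -c_1e^(-t)sin(4t) + 2c_1e^(-t)cos(4t) + 2c_2e^(-t)sin(4t) + c_2e^(-t)cos(4t)

Coefficient matrix A = [[31, 52], [-20, -33]].
Characteristic polynomial det(A - λI) = λ^2 + 2λ + 17 = 0.
Eigenvalues λ = -1 ± 4i (complex conjugate pair).
For λ=-1+4i: an eigenvector is (-3,2) - i(2,-1) = (-3 - 2i, 2 + i).
A real fundamental pair from Re and Im of e^((-1+4i)t)v: X_1 = e^(-t)(cos(4t)·(-3,2) + sin(4t)·(2,-1)), X_2 = e^(-t)(sin(4t)·(-3,2) - cos(4t)·(2,-1)).
General solution: c_1X_1 + c_2X_2.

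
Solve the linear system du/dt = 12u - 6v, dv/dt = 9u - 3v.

u(t) = K_1e^(6t) - 2K_2e^(3t), v(t) = K_1e^(6t) - 3K_2e^(3t)

Coefficient matrix A = [[12, -6], [9, -3]].
Characteristic polynomial det(A - λI) = λ^2 - 9λ + 18 = 0.
Eigenvalues λ = 6, 3.
For λ=6: (A-λI) row 1 is [6, -6], so an eigenvector is (1, 1).
For λ=3: (A-λI) row 1 is [9, -6], so an eigenvector is (-2, -3).
General solution: K_1e^(6t)(1,1) + K_2e^(3t)(-2,-3).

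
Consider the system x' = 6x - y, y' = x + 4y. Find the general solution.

x(t) = -K_1e^(5t) - K_2te^(5t) - 3K_2e^(5t), y(t) = -K_1e^(5t) - K_2te^(5t) - 2K_2e^(5t)

Coefficient matrix A = [[6, -1], [1, 4]].
Characteristic polynomial det(A - λI) = λ^2 - 10λ + 25 = 0.
Single eigenvalue λ = 5 with algebraic multiplicity 2.
Eigenvector v = (-1,-1); generalized eigenvector w with (A-λI)w=v is (-3,-2).
General solution: e^(5t)[K_1·v + K_2·(t·v + w)].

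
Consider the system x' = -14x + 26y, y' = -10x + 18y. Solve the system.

x(t) = -3C_1e^(2t)sin(2t) + 2C_1e^(2t)cos(2t) + 2C_2e^(2t)sin(2t) + 3C_2e^(2t)cos(2t), y(t) = -2C_1e^(2t)sin(2t) + C_1e^(2t)cos(2t) + C_2e^(2t)sin(2t) + 2C_2e^(2t)cos(2t)

Coefficient matrix A = [[-14, 26], [-10, 18]].
Characteristic polynomial det(A - λI) = λ^2 - 4λ + 8 = 0.
Eigenvalues λ = 2 ± 2i (complex conjugate pair).
For λ=2+2i: an eigenvector is (2,1) - i(-3,-2) = (2 + 3i, 1 + 2i).
A real fundamental pair from Re and Im of e^((2+2i)t)v: X_1 = e^(2t)(cos(2t)·(2,1) + sin(2t)·(-3,-2)), X_2 = e^(2t)(sin(2t)·(2,1) - cos(2t)·(-3,-2)).
General solution: C_1X_1 + C_2X_2.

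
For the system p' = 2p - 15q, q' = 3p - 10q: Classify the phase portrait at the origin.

stable spiral

A = [[2,-15],[3,-10]]; det(A-λI) = λ^2 + 8λ + 25.
λ = -4 ± 3i: negative real part.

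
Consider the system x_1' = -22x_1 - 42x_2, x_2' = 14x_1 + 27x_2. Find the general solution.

Coefficient matrix A = [[-22, -42], [14, 27]].
Characteristic polynomial det(A - λI) = λ^2 - 5λ - 6 = 0.
Eigenvalues λ = 6, -1.
For λ=6: (A-λI) row 1 is [-28, -42], so an eigenvector is (-3, 2).
For λ=-1: (A-λI) row 1 is [-21, -42], so an eigenvector is (-2, 1).
General solution: c_1e^(6t)(-3,2) + c_2e^(-t)(-2,1).

x_1(t) = -3c_1e^(6t) - 2c_2e^(-t), x_2(t) = 2c_1e^(6t) + c_2e^(-t)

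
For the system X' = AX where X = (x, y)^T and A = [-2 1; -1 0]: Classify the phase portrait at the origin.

A = [[-2,1],[-1,0]]; det(A-λI) = λ^2 + 2λ + 1.
repeated λ = -1 with a single eigenvector.

stable improper node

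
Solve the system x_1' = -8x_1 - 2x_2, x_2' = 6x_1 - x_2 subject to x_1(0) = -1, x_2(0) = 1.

x_1(t) = e^(-4t) - 2e^(-5t), x_2(t) = -2e^(-4t) + 3e^(-5t)

Coefficient matrix A = [[-8, -2], [6, -1]].
Characteristic polynomial det(A - λI) = λ^2 + 9λ + 20 = 0.
Eigenvalues λ = -5, -4.
For λ=-5: (A-λI) row 1 is [-3, -2], so an eigenvector is (-2, 3).
For λ=-4: (A-λI) row 1 is [-4, -2], so an eigenvector is (1, -2).
General solution: K_1e^(-5t)(-2,3) + K_2e^(-4t)(1,-2).
Applying x_1(0)=-1, x_2(0)=1 gives K_1=1, K_2=1.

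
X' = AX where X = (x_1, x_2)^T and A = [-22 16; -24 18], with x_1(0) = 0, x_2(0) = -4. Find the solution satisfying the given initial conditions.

Coefficient matrix A = [[-22, 16], [-24, 18]].
Characteristic polynomial det(A - λI) = λ^2 + 4λ - 12 = 0.
Eigenvalues λ = -6, 2.
For λ=-6: (A-λI) row 1 is [-16, 16], so an eigenvector is (-1, -1).
For λ=2: (A-λI) row 1 is [-24, 16], so an eigenvector is (-2, -3).
General solution: c_1e^(-6t)(-1,-1) + c_2e^(2t)(-2,-3).
Applying x_1(0)=0, x_2(0)=-4 gives c_1=-8, c_2=4.

x_1(t) = -8e^(2t) + 8e^(-6t), x_2(t) = -12e^(2t) + 8e^(-6t)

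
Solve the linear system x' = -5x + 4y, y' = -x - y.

x(t) = 2K_1e^(-3t) + 2K_2te^(-3t) + 3K_2e^(-3t), y(t) = K_1e^(-3t) + K_2te^(-3t) + 2K_2e^(-3t)

Coefficient matrix A = [[-5, 4], [-1, -1]].
Characteristic polynomial det(A - λI) = λ^2 + 6λ + 9 = 0.
Single eigenvalue λ = -3 with algebraic multiplicity 2.
Eigenvector v = (2,1); generalized eigenvector w with (A-λI)w=v is (3,2).
General solution: e^(-3t)[K_1·v + K_2·(t·v + w)].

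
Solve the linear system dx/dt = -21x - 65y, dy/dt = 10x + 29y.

Coefficient matrix A = [[-21, -65], [10, 29]].
Characteristic polynomial det(A - λI) = λ^2 - 8λ + 41 = 0.
Eigenvalues λ = 4 ± 5i (complex conjugate pair).
For λ=4+5i: an eigenvector is (2,-1) - i(3,-1) = (2 - 3i, -1 + i).
A real fundamental pair from Re and Im of e^((4+5i)t)v: X_1 = e^(4t)(cos(5t)·(2,-1) + sin(5t)·(3,-1)), X_2 = e^(4t)(sin(5t)·(2,-1) - cos(5t)·(3,-1)).
General solution: c_1X_1 + c_2X_2.

x(t) = 3c_1e^(4t)sin(5t) + 2c_1e^(4t)cos(5t) + 2c_2e^(4t)sin(5t) - 3c_2e^(4t)cos(5t), y(t) = -c_1e^(4t)sin(5t) - c_1e^(4t)cos(5t) - c_2e^(4t)sin(5t) + c_2e^(4t)cos(5t)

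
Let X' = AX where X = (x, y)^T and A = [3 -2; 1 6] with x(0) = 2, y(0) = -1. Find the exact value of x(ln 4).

512

A = [[3,-2],[1,6]]; eigenvalues λ = 4, 5.
Eigenvectors: (2,-1) for λ=4, (-1,1) for λ=5.
From the initial condition, c_1 = 1, c_2 = 0.
x(ln 4) = (1)(4^4)(2) + (0)(4^5)(-1) = 512.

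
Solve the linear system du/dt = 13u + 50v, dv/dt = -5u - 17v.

Coefficient matrix A = [[13, 50], [-5, -17]].
Characteristic polynomial det(A - λI) = λ^2 + 4λ + 29 = 0.
Eigenvalues λ = -2 ± 5i (complex conjugate pair).
For λ=-2+5i: an eigenvector is (-3,1) - i(1,0) = (-3 - i, 1).
A real fundamental pair from Re and Im of e^((-2+5i)t)v: X_1 = e^(-2t)(cos(5t)·(-3,1) + sin(5t)·(1,0)), X_2 = e^(-2t)(sin(5t)·(-3,1) - cos(5t)·(1,0)).
General solution: c_1X_1 + c_2X_2.

u(t) = c_1e^(-2t)sin(5t) - 3c_1e^(-2t)cos(5t) - 3c_2e^(-2t)sin(5t) - c_2e^(-2t)cos(5t), v(t) = c_1e^(-2t)cos(5t) + c_2e^(-2t)sin(5t)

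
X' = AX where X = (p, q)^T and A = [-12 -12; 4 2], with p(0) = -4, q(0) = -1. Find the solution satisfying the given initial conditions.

p(t) = 18e^(-4t) - 22e^(-6t), q(t) = -12e^(-4t) + 11e^(-6t)

Coefficient matrix A = [[-12, -12], [4, 2]].
Characteristic polynomial det(A - λI) = λ^2 + 10λ + 24 = 0.
Eigenvalues λ = -4, -6.
For λ=-4: (A-λI) row 1 is [-8, -12], so an eigenvector is (3, -2).
For λ=-6: (A-λI) row 1 is [-6, -12], so an eigenvector is (-2, 1).
General solution: c_1e^(-4t)(3,-2) + c_2e^(-6t)(-2,1).
Applying p(0)=-4, q(0)=-1 gives c_1=6, c_2=11.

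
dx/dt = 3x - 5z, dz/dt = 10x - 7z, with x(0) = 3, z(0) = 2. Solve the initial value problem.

x(t) = e^(-2t)sin(5t) + 3e^(-2t)cos(5t), z(t) = 4e^(-2t)sin(5t) + 2e^(-2t)cos(5t)

Coefficient matrix A = [[3, -5], [10, -7]].
Characteristic polynomial det(A - λI) = λ^2 + 4λ + 29 = 0.
Eigenvalues λ = -2 ± 5i (complex conjugate pair).
For λ=-2+5i: an eigenvector is (0,1) - i(-1,-1) = (0 + i, 1 + i).
A real fundamental pair from Re and Im of e^((-2+5i)t)v: X_1 = e^(-2t)(cos(5t)·(0,1) + sin(5t)·(-1,-1)), X_2 = e^(-2t)(sin(5t)·(0,1) - cos(5t)·(-1,-1)).
General solution: K_1X_1 + K_2X_2.
Applying x(0)=3, z(0)=2 gives K_1=-1, K_2=3.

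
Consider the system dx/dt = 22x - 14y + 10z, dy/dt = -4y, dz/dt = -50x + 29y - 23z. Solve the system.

Coefficient matrix A = [[22, -14, 10], [0, -4, 0], [-50, 29, -23]].
det(A - λI) = 0 gives eigenvalues λ = 2, -4, -3.
For λ=2: eigenvector (1,0,-2).
For λ=-4: eigenvector (4,1,-9).
For λ=-3: eigenvector (-2,0,5).
General solution: c_1e^(2t)(1,0,-2) + c_2e^(-4t)(4,1,-9) + c_3e^(-3t)(-2,0,5).

x(t) = c_1e^(2t) + 4c_2e^(-4t) - 2c_3e^(-3t), y(t) = c_2e^(-4t), z(t) = -2c_1e^(2t) - 9c_2e^(-4t) + 5c_3e^(-3t)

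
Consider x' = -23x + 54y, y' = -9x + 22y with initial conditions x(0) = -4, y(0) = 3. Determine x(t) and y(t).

Coefficient matrix A = [[-23, 54], [-9, 22]].
Characteristic polynomial det(A - λI) = λ^2 + λ - 20 = 0.
Eigenvalues λ = -5, 4.
For λ=-5: (A-λI) row 1 is [-18, 54], so an eigenvector is (3, 1).
For λ=4: (A-λI) row 1 is [-27, 54], so an eigenvector is (2, 1).
General solution: c_1e^(-5t)(3,1) + c_2e^(4t)(2,1).
Applying x(0)=-4, y(0)=3 gives c_1=-10, c_2=13.

x(t) = 26e^(4t) - 30e^(-5t), y(t) = 13e^(4t) - 10e^(-5t)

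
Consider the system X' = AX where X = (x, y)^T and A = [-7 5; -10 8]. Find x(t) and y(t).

x(t) = K_1e^(-2t) - K_2e^(3t), y(t) = K_1e^(-2t) - 2K_2e^(3t)

Coefficient matrix A = [[-7, 5], [-10, 8]].
Characteristic polynomial det(A - λI) = λ^2 - λ - 6 = 0.
Eigenvalues λ = -2, 3.
For λ=-2: (A-λI) row 1 is [-5, 5], so an eigenvector is (1, 1).
For λ=3: (A-λI) row 1 is [-10, 5], so an eigenvector is (-1, -2).
General solution: K_1e^(-2t)(1,1) + K_2e^(3t)(-1,-2).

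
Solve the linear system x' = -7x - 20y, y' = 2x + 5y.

Coefficient matrix A = [[-7, -20], [2, 5]].
Characteristic polynomial det(A - λI) = λ^2 + 2λ + 5 = 0.
Eigenvalues λ = -1 ± 2i (complex conjugate pair).
For λ=-1+2i: an eigenvector is (-1,0) - i(3,-1) = (-1 - 3i, 0 + i).
A real fundamental pair from Re and Im of e^((-1+2i)t)v: X_1 = e^(-t)(cos(2t)·(-1,0) + sin(2t)·(3,-1)), X_2 = e^(-t)(sin(2t)·(-1,0) - cos(2t)·(3,-1)).
General solution: c_1X_1 + c_2X_2.

x(t) = 3c_1e^(-t)sin(2t) - c_1e^(-t)cos(2t) - c_2e^(-t)sin(2t) - 3c_2e^(-t)cos(2t), y(t) = -c_1e^(-t)sin(2t) + c_2e^(-t)cos(2t)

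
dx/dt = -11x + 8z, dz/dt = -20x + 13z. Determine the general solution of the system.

x(t) = -K_1e^(t)sin(4t) + K_1e^(t)cos(4t) + K_2e^(t)sin(4t) + K_2e^(t)cos(4t), z(t) = -2K_1e^(t)sin(4t) + K_1e^(t)cos(4t) + K_2e^(t)sin(4t) + 2K_2e^(t)cos(4t)

Coefficient matrix A = [[-11, 8], [-20, 13]].
Characteristic polynomial det(A - λI) = λ^2 - 2λ + 17 = 0.
Eigenvalues λ = 1 ± 4i (complex conjugate pair).
For λ=1+4i: an eigenvector is (1,1) - i(-1,-2) = (1 + i, 1 + 2i).
A real fundamental pair from Re and Im of e^((1+4i)t)v: X_1 = e^(t)(cos(4t)·(1,1) + sin(4t)·(-1,-2)), X_2 = e^(t)(sin(4t)·(1,1) - cos(4t)·(-1,-2)).
General solution: K_1X_1 + K_2X_2.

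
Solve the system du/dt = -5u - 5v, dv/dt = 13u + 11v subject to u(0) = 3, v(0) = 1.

Coefficient matrix A = [[-5, -5], [13, 11]].
Characteristic polynomial det(A - λI) = λ^2 - 6λ + 10 = 0.
Eigenvalues λ = 3 ± i (complex conjugate pair).
For λ=3+i: an eigenvector is (-2,3) - i(1,-2) = (-2 - i, 3 + 2i).
A real fundamental pair from Re and Im of e^((3+i)t)v: X_1 = e^(3t)(cos(t)·(-2,3) + sin(t)·(1,-2)), X_2 = e^(3t)(sin(t)·(-2,3) - cos(t)·(1,-2)).
General solution: C_1X_1 + C_2X_2.
Applying u(0)=3, v(0)=1 gives C_1=-7, C_2=11.

u(t) = -29e^(3t)sin(t) + 3e^(3t)cos(t), v(t) = 47e^(3t)sin(t) + e^(3t)cos(t)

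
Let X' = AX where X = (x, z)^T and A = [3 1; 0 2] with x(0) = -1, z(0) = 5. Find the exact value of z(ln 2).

A = [[3,1],[0,2]]; eigenvalues λ = 2, 3.
Eigenvectors: (1,-1) for λ=2, (-1,0) for λ=3.
From the initial condition, c_1 = -5, c_2 = -4.
z(ln 2) = (-5)(2^2)(-1) + (-4)(2^3)(0) = 20.

20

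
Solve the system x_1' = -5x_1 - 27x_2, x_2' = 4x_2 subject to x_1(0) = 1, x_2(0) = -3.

x_1(t) = 9e^(4t) - 8e^(-5t), x_2(t) = -3e^(4t)

Coefficient matrix A = [[-5, -27], [0, 4]].
Characteristic polynomial det(A - λI) = λ^2 + λ - 20 = 0.
Eigenvalues λ = 4, -5.
For λ=4: (A-λI) row 1 is [-9, -27], so an eigenvector is (-3, 1).
For λ=-5: (A-λI) row 1 is [0, -27], so an eigenvector is (1, 0).
General solution: K_1e^(4t)(-3,1) + K_2e^(-5t)(1,0).
Applying x_1(0)=1, x_2(0)=-3 gives K_1=-3, K_2=-8.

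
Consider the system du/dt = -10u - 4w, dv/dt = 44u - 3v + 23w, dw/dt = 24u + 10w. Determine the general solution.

Coefficient matrix A = [[-10, 0, -4], [44, -3, 23], [24, 0, 10]].
det(A - λI) = 0 gives eigenvalues λ = 2, -3, -2.
For λ=2: eigenvector (1,-5,-3).
For λ=-3: eigenvector (0,1,0).
For λ=-2: eigenvector (-1,2,2).
General solution: C_1e^(2t)(1,-5,-3) + C_2e^(-3t)(0,1,0) + C_3e^(-2t)(-1,2,2).

u(t) = C_1e^(2t) - C_3e^(-2t), v(t) = -5C_1e^(2t) + C_2e^(-3t) + 2C_3e^(-2t), w(t) = -3C_1e^(2t) + 2C_3e^(-2t)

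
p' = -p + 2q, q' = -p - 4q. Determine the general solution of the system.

Coefficient matrix A = [[-1, 2], [-1, -4]].
Characteristic polynomial det(A - λI) = λ^2 + 5λ + 6 = 0.
Eigenvalues λ = -2, -3.
For λ=-2: (A-λI) row 1 is [1, 2], so an eigenvector is (-2, 1).
For λ=-3: (A-λI) row 1 is [2, 2], so an eigenvector is (-1, 1).
General solution: K_1e^(-2t)(-2,1) + K_2e^(-3t)(-1,1).

p(t) = -2K_1e^(-2t) - K_2e^(-3t), q(t) = K_1e^(-2t) + K_2e^(-3t)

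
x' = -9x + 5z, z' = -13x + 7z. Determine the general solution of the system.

x(t) = -K_1e^(-t)sin(t) + 2K_1e^(-t)cos(t) + 2K_2e^(-t)sin(t) + K_2e^(-t)cos(t), z(t) = -2K_1e^(-t)sin(t) + 3K_1e^(-t)cos(t) + 3K_2e^(-t)sin(t) + 2K_2e^(-t)cos(t)

Coefficient matrix A = [[-9, 5], [-13, 7]].
Characteristic polynomial det(A - λI) = λ^2 + 2λ + 2 = 0.
Eigenvalues λ = -1 ± i (complex conjugate pair).
For λ=-1+i: an eigenvector is (2,3) - i(-1,-2) = (2 + i, 3 + 2i).
A real fundamental pair from Re and Im of e^((-1+i)t)v: X_1 = e^(-t)(cos(t)·(2,3) + sin(t)·(-1,-2)), X_2 = e^(-t)(sin(t)·(2,3) - cos(t)·(-1,-2)).
General solution: K_1X_1 + K_2X_2.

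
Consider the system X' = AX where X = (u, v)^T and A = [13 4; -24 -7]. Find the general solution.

u(t) = -K_1e^(t) + K_2e^(5t), v(t) = 3K_1e^(t) - 2K_2e^(5t)

Coefficient matrix A = [[13, 4], [-24, -7]].
Characteristic polynomial det(A - λI) = λ^2 - 6λ + 5 = 0.
Eigenvalues λ = 1, 5.
For λ=1: (A-λI) row 1 is [12, 4], so an eigenvector is (-1, 3).
For λ=5: (A-λI) row 1 is [8, 4], so an eigenvector is (1, -2).
General solution: K_1e^(t)(-1,3) + K_2e^(5t)(1,-2).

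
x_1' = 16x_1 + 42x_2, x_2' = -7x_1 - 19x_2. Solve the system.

Coefficient matrix A = [[16, 42], [-7, -19]].
Characteristic polynomial det(A - λI) = λ^2 + 3λ - 10 = 0.
Eigenvalues λ = -5, 2.
For λ=-5: (A-λI) row 1 is [21, 42], so an eigenvector is (-2, 1).
For λ=2: (A-λI) row 1 is [14, 42], so an eigenvector is (-3, 1).
General solution: C_1e^(-5t)(-2,1) + C_2e^(2t)(-3,1).

x_1(t) = -2C_1e^(-5t) - 3C_2e^(2t), x_2(t) = C_1e^(-5t) + C_2e^(2t)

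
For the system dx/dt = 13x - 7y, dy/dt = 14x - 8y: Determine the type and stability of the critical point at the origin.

A = [[13,-7],[14,-8]]; det(A-λI) = λ^2 - 5λ - 6.
λ = -1, 6: opposite signs.

saddle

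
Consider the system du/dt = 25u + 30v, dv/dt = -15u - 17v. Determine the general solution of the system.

Coefficient matrix A = [[25, 30], [-15, -17]].
Characteristic polynomial det(A - λI) = λ^2 - 8λ + 25 = 0.
Eigenvalues λ = 4 ± 3i (complex conjugate pair).
For λ=4+3i: an eigenvector is (-3,2) - i(-1,1) = (-3 + i, 2 - i).
A real fundamental pair from Re and Im of e^((4+3i)t)v: X_1 = e^(4t)(cos(3t)·(-3,2) + sin(3t)·(-1,1)), X_2 = e^(4t)(sin(3t)·(-3,2) - cos(3t)·(-1,1)).
General solution: c_1X_1 + c_2X_2.

u(t) = -c_1e^(4t)sin(3t) - 3c_1e^(4t)cos(3t) - 3c_2e^(4t)sin(3t) + c_2e^(4t)cos(3t), v(t) = c_1e^(4t)sin(3t) + 2c_1e^(4t)cos(3t) + 2c_2e^(4t)sin(3t) - c_2e^(4t)cos(3t)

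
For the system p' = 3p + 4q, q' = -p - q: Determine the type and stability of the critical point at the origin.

A = [[3,4],[-1,-1]]; det(A-λI) = λ^2 - 2λ + 1.
repeated λ = 1 with a single eigenvector.

unstable improper node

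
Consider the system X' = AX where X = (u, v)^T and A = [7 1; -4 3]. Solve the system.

Coefficient matrix A = [[7, 1], [-4, 3]].
Characteristic polynomial det(A - λI) = λ^2 - 10λ + 25 = 0.
Single eigenvalue λ = 5 with algebraic multiplicity 2.
Eigenvector v = (-1,2); generalized eigenvector w with (A-λI)w=v is (-2,3).
General solution: e^(5t)[K_1·v + K_2·(t·v + w)].

u(t) = -K_1e^(5t) - K_2te^(5t) - 2K_2e^(5t), v(t) = 2K_1e^(5t) + 2K_2te^(5t) + 3K_2e^(5t)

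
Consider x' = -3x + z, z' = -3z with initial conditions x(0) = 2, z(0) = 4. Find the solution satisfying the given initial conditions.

x(t) = 4te^(-3t) + 2e^(-3t), z(t) = 4e^(-3t)

Coefficient matrix A = [[-3, 1], [0, -3]].
Characteristic polynomial det(A - λI) = λ^2 + 6λ + 9 = 0.
Single eigenvalue λ = -3 with algebraic multiplicity 2.
Eigenvector v = (-1,0); generalized eigenvector w with (A-λI)w=v is (2,-1).
General solution: e^(-3t)[K_1·v + K_2·(t·v + w)].
Applying x(0)=2, z(0)=4 gives K_1=-10, K_2=-4.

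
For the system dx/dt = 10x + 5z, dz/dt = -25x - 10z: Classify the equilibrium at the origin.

A = [[10,5],[-25,-10]]; det(A-λI) = λ^2 + 25.
λ = 0 ± 5i: zero real part.

center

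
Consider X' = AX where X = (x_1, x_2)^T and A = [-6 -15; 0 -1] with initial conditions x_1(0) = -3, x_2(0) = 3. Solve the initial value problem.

x_1(t) = -9e^(-t) + 6e^(-6t), x_2(t) = 3e^(-t)

Coefficient matrix A = [[-6, -15], [0, -1]].
Characteristic polynomial det(A - λI) = λ^2 + 7λ + 6 = 0.
Eigenvalues λ = -6, -1.
For λ=-6: (A-λI) row 1 is [0, -15], so an eigenvector is (1, 0).
For λ=-1: (A-λI) row 1 is [-5, -15], so an eigenvector is (-3, 1).
General solution: c_1e^(-6t)(1,0) + c_2e^(-t)(-3,1).
Applying x_1(0)=-3, x_2(0)=3 gives c_1=6, c_2=3.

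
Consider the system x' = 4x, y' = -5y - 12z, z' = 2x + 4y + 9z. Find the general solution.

Coefficient matrix A = [[4, 0, 0], [0, -5, -12], [2, 4, 9]].
det(A - λI) = 0 gives eigenvalues λ = 4, 1, 3.
For λ=4: eigenvector (1,-8,6).
For λ=1: eigenvector (0,-2,1).
For λ=3: eigenvector (0,-3,2).
General solution: c_1e^(4t)(1,-8,6) + c_2e^(t)(0,-2,1) + c_3e^(3t)(0,-3,2).

x(t) = c_1e^(4t), y(t) = -8c_1e^(4t) - 2c_2e^(t) - 3c_3e^(3t), z(t) = 6c_1e^(4t) + c_2e^(t) + 2c_3e^(3t)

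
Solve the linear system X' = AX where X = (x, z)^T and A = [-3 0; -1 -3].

Coefficient matrix A = [[-3, 0], [-1, -3]].
Characteristic polynomial det(A - λI) = λ^2 + 6λ + 9 = 0.
Single eigenvalue λ = -3 with algebraic multiplicity 2.
Eigenvector v = (0,1); generalized eigenvector w with (A-λI)w=v is (-1,-1).
General solution: e^(-3t)[c_1·v + c_2·(t·v + w)].

x(t) = -c_2e^(-3t), z(t) = c_1e^(-3t) + c_2te^(-3t) - c_2e^(-3t)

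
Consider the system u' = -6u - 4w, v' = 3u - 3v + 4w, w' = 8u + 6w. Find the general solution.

u(t) = C_1e^(-2t) + C_3e^(2t), v(t) = -C_1e^(-2t) + C_2e^(-3t) - C_3e^(2t), w(t) = -C_1e^(-2t) - 2C_3e^(2t)

Coefficient matrix A = [[-6, 0, -4], [3, -3, 4], [8, 0, 6]].
det(A - λI) = 0 gives eigenvalues λ = -2, -3, 2.
For λ=-2: eigenvector (1,-1,-1).
For λ=-3: eigenvector (0,1,0).
For λ=2: eigenvector (1,-1,-2).
General solution: C_1e^(-2t)(1,-1,-1) + C_2e^(-3t)(0,1,0) + C_3e^(2t)(1,-1,-2).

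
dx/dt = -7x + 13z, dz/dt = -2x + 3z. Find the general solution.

x(t) = -3K_1e^(-2t)sin(t) - 2K_1e^(-2t)cos(t) - 2K_2e^(-2t)sin(t) + 3K_2e^(-2t)cos(t), z(t) = -K_1e^(-2t)sin(t) - K_1e^(-2t)cos(t) - K_2e^(-2t)sin(t) + K_2e^(-2t)cos(t)

Coefficient matrix A = [[-7, 13], [-2, 3]].
Characteristic polynomial det(A - λI) = λ^2 + 4λ + 5 = 0.
Eigenvalues λ = -2 ± i (complex conjugate pair).
For λ=-2+i: an eigenvector is (-2,-1) - i(-3,-1) = (-2 + 3i, -1 + i).
A real fundamental pair from Re and Im of e^((-2+i)t)v: X_1 = e^(-2t)(cos(t)·(-2,-1) + sin(t)·(-3,-1)), X_2 = e^(-2t)(sin(t)·(-2,-1) - cos(t)·(-3,-1)).
General solution: K_1X_1 + K_2X_2.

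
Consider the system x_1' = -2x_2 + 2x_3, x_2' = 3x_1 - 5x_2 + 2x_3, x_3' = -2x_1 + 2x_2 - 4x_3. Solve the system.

Coefficient matrix A = [[0, -2, 2], [3, -5, 2], [-2, 2, -4]].
det(A - λI) = 0 gives eigenvalues λ = -2, -3, -4.
For λ=-2: eigenvector (1,1,0).
For λ=-3: eigenvector (2,1,-2).
For λ=-4: eigenvector (-1,-1,1).
General solution: K_1e^(-2t)(1,1,0) + K_2e^(-3t)(2,1,-2) + K_3e^(-4t)(-1,-1,1).

x_1(t) = K_1e^(-2t) + 2K_2e^(-3t) - K_3e^(-4t), x_2(t) = K_1e^(-2t) + K_2e^(-3t) - K_3e^(-4t), x_3(t) = -2K_2e^(-3t) + K_3e^(-4t)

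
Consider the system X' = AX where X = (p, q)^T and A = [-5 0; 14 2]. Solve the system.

p(t) = -c_1e^(-5t), q(t) = 2c_1e^(-5t) + c_2e^(2t)

Coefficient matrix A = [[-5, 0], [14, 2]].
Characteristic polynomial det(A - λI) = λ^2 + 3λ - 10 = 0.
Eigenvalues λ = -5, 2.
For λ=-5: (A-λI) row 2 is [14, 7], so an eigenvector is (-1, 2).
For λ=2: (A-λI) row 1 is [-7, 0], so an eigenvector is (0, 1).
General solution: c_1e^(-5t)(-1,2) + c_2e^(2t)(0,1).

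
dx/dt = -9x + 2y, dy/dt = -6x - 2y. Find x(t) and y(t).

x(t) = K_1e^(-5t) - 2K_2e^(-6t), y(t) = 2K_1e^(-5t) - 3K_2e^(-6t)

Coefficient matrix A = [[-9, 2], [-6, -2]].
Characteristic polynomial det(A - λI) = λ^2 + 11λ + 30 = 0.
Eigenvalues λ = -5, -6.
For λ=-5: (A-λI) row 1 is [-4, 2], so an eigenvector is (1, 2).
For λ=-6: (A-λI) row 1 is [-3, 2], so an eigenvector is (-2, -3).
General solution: K_1e^(-5t)(1,2) + K_2e^(-6t)(-2,-3).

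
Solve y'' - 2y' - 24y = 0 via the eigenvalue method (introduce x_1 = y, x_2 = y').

y(t) = K_1e^(6t) + K_2e^(-4t)

Let x_1 = y, x_2 = y'. Then x_1' = x_2 and x_2' = 24x_1 + 2x_2.
A = [[0,1],[24,2]]; det(A-λI) = λ^2 - 2λ - 24.
Eigenvalues λ = 6, -4 with eigenvectors (1,6), (1,-4).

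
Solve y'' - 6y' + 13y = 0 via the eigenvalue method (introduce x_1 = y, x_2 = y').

y(t) = K_1e^(3t)cos(2t) + K_2e^(3t)sin(2t)

Let x_1 = y, x_2 = y'. Then x_1' = x_2 and x_2' = -13x_1 + 6x_2.
A = [[0,1],[-13,6]]; det(A-λI) = λ^2 - 6λ + 13.
Eigenvalues λ = 3 ± 2i.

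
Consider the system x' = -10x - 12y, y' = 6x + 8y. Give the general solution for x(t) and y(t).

Coefficient matrix A = [[-10, -12], [6, 8]].
Characteristic polynomial det(A - λI) = λ^2 + 2λ - 8 = 0.
Eigenvalues λ = 2, -4.
For λ=2: (A-λI) row 1 is [-12, -12], so an eigenvector is (1, -1).
For λ=-4: (A-λI) row 1 is [-6, -12], so an eigenvector is (2, -1).
General solution: c_1e^(2t)(1,-1) + c_2e^(-4t)(2,-1).

x(t) = c_1e^(2t) + 2c_2e^(-4t), y(t) = -c_1e^(2t) - c_2e^(-4t)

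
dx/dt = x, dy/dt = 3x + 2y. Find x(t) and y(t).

x(t) = c_2e^(t), y(t) = -c_1e^(2t) - 3c_2e^(t)

Coefficient matrix A = [[1, 0], [3, 2]].
Characteristic polynomial det(A - λI) = λ^2 - 3λ + 2 = 0.
Eigenvalues λ = 2, 1.
For λ=2: (A-λI) row 1 is [-1, 0], so an eigenvector is (0, -1).
For λ=1: (A-λI) row 2 is [3, 1], so an eigenvector is (1, -3).
General solution: c_1e^(2t)(0,-1) + c_2e^(t)(1,-3).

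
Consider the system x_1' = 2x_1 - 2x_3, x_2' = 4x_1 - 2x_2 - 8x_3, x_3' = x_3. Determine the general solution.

x_1(t) = c_1e^(2t) + 2c_2e^(t), x_2(t) = c_1e^(2t) + c_3e^(-2t), x_3(t) = c_2e^(t)

Coefficient matrix A = [[2, 0, -2], [4, -2, -8], [0, 0, 1]].
det(A - λI) = 0 gives eigenvalues λ = 2, 1, -2.
For λ=2: eigenvector (1,1,0).
For λ=1: eigenvector (2,0,1).
For λ=-2: eigenvector (0,1,0).
General solution: c_1e^(2t)(1,1,0) + c_2e^(t)(2,0,1) + c_3e^(-2t)(0,1,0).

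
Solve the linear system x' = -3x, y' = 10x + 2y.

x(t) = -K_2e^(-3t), y(t) = K_1e^(2t) + 2K_2e^(-3t)

Coefficient matrix A = [[-3, 0], [10, 2]].
Characteristic polynomial det(A - λI) = λ^2 + λ - 6 = 0.
Eigenvalues λ = 2, -3.
For λ=2: (A-λI) row 1 is [-5, 0], so an eigenvector is (0, 1).
For λ=-3: (A-λI) row 2 is [10, 5], so an eigenvector is (-1, 2).
General solution: K_1e^(2t)(0,1) + K_2e^(-3t)(-1,2).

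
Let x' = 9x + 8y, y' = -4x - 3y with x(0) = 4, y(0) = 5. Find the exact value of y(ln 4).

-9160

A = [[9,8],[-4,-3]]; eigenvalues λ = 5, 1.
Eigenvectors: (-2,1) for λ=5, (1,-1) for λ=1.
From the initial condition, c_1 = -9, c_2 = -14.
y(ln 4) = (-9)(4^5)(1) + (-14)(4^1)(-1) = -9160.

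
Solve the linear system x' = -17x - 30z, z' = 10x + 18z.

Coefficient matrix A = [[-17, -30], [10, 18]].
Characteristic polynomial det(A - λI) = λ^2 - λ - 6 = 0.
Eigenvalues λ = 3, -2.
For λ=3: (A-λI) row 1 is [-20, -30], so an eigenvector is (3, -2).
For λ=-2: (A-λI) row 1 is [-15, -30], so an eigenvector is (-2, 1).
General solution: C_1e^(3t)(3,-2) + C_2e^(-2t)(-2,1).

x(t) = 3C_1e^(3t) - 2C_2e^(-2t), z(t) = -2C_1e^(3t) + C_2e^(-2t)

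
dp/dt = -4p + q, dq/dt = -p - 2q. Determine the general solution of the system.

Coefficient matrix A = [[-4, 1], [-1, -2]].
Characteristic polynomial det(A - λI) = λ^2 + 6λ + 9 = 0.
Single eigenvalue λ = -3 with algebraic multiplicity 2.
Eigenvector v = (-1,-1); generalized eigenvector w with (A-λI)w=v is (-1,-2).
General solution: e^(-3t)[K_1·v + K_2·(t·v + w)].

p(t) = -K_1e^(-3t) - K_2te^(-3t) - K_2e^(-3t), q(t) = -K_1e^(-3t) - K_2te^(-3t) - 2K_2e^(-3t)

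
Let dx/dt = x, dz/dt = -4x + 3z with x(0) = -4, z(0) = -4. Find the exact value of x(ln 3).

-12

A = [[1,0],[-4,3]]; eigenvalues λ = 1, 3.
Eigenvectors: (-1,-2) for λ=1, (0,-1) for λ=3.
From the initial condition, c_1 = 4, c_2 = -4.
x(ln 3) = (4)(3^1)(-1) + (-4)(3^3)(0) = -12.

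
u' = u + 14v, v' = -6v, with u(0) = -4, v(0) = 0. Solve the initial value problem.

u(t) = -4e^(t), v(t) = 0

Coefficient matrix A = [[1, 14], [0, -6]].
Characteristic polynomial det(A - λI) = λ^2 + 5λ - 6 = 0.
Eigenvalues λ = -6, 1.
For λ=-6: (A-λI) row 1 is [7, 14], so an eigenvector is (-2, 1).
For λ=1: (A-λI) row 1 is [0, 14], so an eigenvector is (1, 0).
General solution: c_1e^(-6t)(-2,1) + c_2e^(t)(1,0).
Applying u(0)=-4, v(0)=0 gives c_1=0, c_2=-4.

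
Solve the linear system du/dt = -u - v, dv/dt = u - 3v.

u(t) = -K_1e^(-2t) - K_2te^(-2t) + K_2e^(-2t), v(t) = -K_1e^(-2t) - K_2te^(-2t) + 2K_2e^(-2t)

Coefficient matrix A = [[-1, -1], [1, -3]].
Characteristic polynomial det(A - λI) = λ^2 + 4λ + 4 = 0.
Single eigenvalue λ = -2 with algebraic multiplicity 2.
Eigenvector v = (-1,-1); generalized eigenvector w with (A-λI)w=v is (1,2).
General solution: e^(-2t)[K_1·v + K_2·(t·v + w)].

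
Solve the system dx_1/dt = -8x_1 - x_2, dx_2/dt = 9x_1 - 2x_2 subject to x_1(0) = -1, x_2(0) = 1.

x_1(t) = 2te^(-5t) - e^(-5t), x_2(t) = -6te^(-5t) + e^(-5t)

Coefficient matrix A = [[-8, -1], [9, -2]].
Characteristic polynomial det(A - λI) = λ^2 + 10λ + 25 = 0.
Single eigenvalue λ = -5 with algebraic multiplicity 2.
Eigenvector v = (-1,3); generalized eigenvector w with (A-λI)w=v is (0,1).
General solution: e^(-5t)[K_1·v + K_2·(t·v + w)].
Applying x_1(0)=-1, x_2(0)=1 gives K_1=1, K_2=-2.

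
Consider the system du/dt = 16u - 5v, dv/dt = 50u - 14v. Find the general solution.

u(t) = C_1e^(t)sin(5t) - C_2e^(t)cos(5t), v(t) = 3C_1e^(t)sin(5t) - C_1e^(t)cos(5t) - C_2e^(t)sin(5t) - 3C_2e^(t)cos(5t)

Coefficient matrix A = [[16, -5], [50, -14]].
Characteristic polynomial det(A - λI) = λ^2 - 2λ + 26 = 0.
Eigenvalues λ = 1 ± 5i (complex conjugate pair).
For λ=1+5i: an eigenvector is (0,-1) - i(1,3) = (0 - i, -1 - 3i).
A real fundamental pair from Re and Im of e^((1+5i)t)v: X_1 = e^(t)(cos(5t)·(0,-1) + sin(5t)·(1,3)), X_2 = e^(t)(sin(5t)·(0,-1) - cos(5t)·(1,3)).
General solution: C_1X_1 + C_2X_2.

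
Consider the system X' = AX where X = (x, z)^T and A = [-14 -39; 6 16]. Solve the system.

Coefficient matrix A = [[-14, -39], [6, 16]].
Characteristic polynomial det(A - λI) = λ^2 - 2λ + 10 = 0.
Eigenvalues λ = 1 ± 3i (complex conjugate pair).
For λ=1+3i: an eigenvector is (-2,1) - i(-3,1) = (-2 + 3i, 1 - i).
A real fundamental pair from Re and Im of e^((1+3i)t)v: X_1 = e^(t)(cos(3t)·(-2,1) + sin(3t)·(-3,1)), X_2 = e^(t)(sin(3t)·(-2,1) - cos(3t)·(-3,1)).
General solution: K_1X_1 + K_2X_2.

x(t) = -3K_1e^(t)sin(3t) - 2K_1e^(t)cos(3t) - 2K_2e^(t)sin(3t) + 3K_2e^(t)cos(3t), z(t) = K_1e^(t)sin(3t) + K_1e^(t)cos(3t) + K_2e^(t)sin(3t) - K_2e^(t)cos(3t)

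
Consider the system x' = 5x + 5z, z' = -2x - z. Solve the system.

x(t) = -C_1e^(2t)sin(t) - 2C_1e^(2t)cos(t) - 2C_2e^(2t)sin(t) + C_2e^(2t)cos(t), z(t) = C_1e^(2t)sin(t) + C_1e^(2t)cos(t) + C_2e^(2t)sin(t) - C_2e^(2t)cos(t)

Coefficient matrix A = [[5, 5], [-2, -1]].
Characteristic polynomial det(A - λI) = λ^2 - 4λ + 5 = 0.
Eigenvalues λ = 2 ± i (complex conjugate pair).
For λ=2+i: an eigenvector is (-2,1) - i(-1,1) = (-2 + i, 1 - i).
A real fundamental pair from Re and Im of e^((2+i)t)v: X_1 = e^(2t)(cos(t)·(-2,1) + sin(t)·(-1,1)), X_2 = e^(2t)(sin(t)·(-2,1) - cos(t)·(-1,1)).
General solution: C_1X_1 + C_2X_2.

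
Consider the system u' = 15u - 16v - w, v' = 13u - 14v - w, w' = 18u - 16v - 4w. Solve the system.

Coefficient matrix A = [[15, -16, -1], [13, -14, -1], [18, -16, -4]].
det(A - λI) = 0 gives eigenvalues λ = 2, -2, -3.
For λ=2: eigenvector (4,3,4).
For λ=-2: eigenvector (1,1,1).
For λ=-3: eigenvector (1,1,2).
General solution: C_1e^(2t)(4,3,4) + C_2e^(-2t)(1,1,1) + C_3e^(-3t)(1,1,2).

u(t) = 4C_1e^(2t) + C_2e^(-2t) + C_3e^(-3t), v(t) = 3C_1e^(2t) + C_2e^(-2t) + C_3e^(-3t), w(t) = 4C_1e^(2t) + C_2e^(-2t) + 2C_3e^(-3t)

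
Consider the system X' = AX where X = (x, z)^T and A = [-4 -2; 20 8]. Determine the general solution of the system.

x(t) = -K_1e^(2t)cos(2t) - K_2e^(2t)sin(2t), z(t) = -K_1e^(2t)sin(2t) + 3K_1e^(2t)cos(2t) + 3K_2e^(2t)sin(2t) + K_2e^(2t)cos(2t)

Coefficient matrix A = [[-4, -2], [20, 8]].
Characteristic polynomial det(A - λI) = λ^2 - 4λ + 8 = 0.
Eigenvalues λ = 2 ± 2i (complex conjugate pair).
For λ=2+2i: an eigenvector is (-1,3) - i(0,-1) = (-1, 3 + i).
A real fundamental pair from Re and Im of e^((2+2i)t)v: X_1 = e^(2t)(cos(2t)·(-1,3) + sin(2t)·(0,-1)), X_2 = e^(2t)(sin(2t)·(-1,3) - cos(2t)·(0,-1)).
General solution: K_1X_1 + K_2X_2.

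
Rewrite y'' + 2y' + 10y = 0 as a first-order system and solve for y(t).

Let x_1 = y, x_2 = y'. Then x_1' = x_2 and x_2' = -10x_1 - 2x_2.
A = [[0,1],[-10,-2]]; det(A-λI) = λ^2 + 2λ + 10.
Eigenvalues λ = -1 ± 3i.

y(t) = c_1e^(-t)cos(3t) + c_2e^(-t)sin(3t)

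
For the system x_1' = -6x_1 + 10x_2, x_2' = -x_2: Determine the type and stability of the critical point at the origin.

A = [[-6,10],[0,-1]]; det(A-λI) = λ^2 + 7λ + 6.
λ = -1, -6: both negative.

stable node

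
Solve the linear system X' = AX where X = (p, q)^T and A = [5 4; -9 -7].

p(t) = -2K_1e^(-t) - 2K_2te^(-t) - K_2e^(-t), q(t) = 3K_1e^(-t) + 3K_2te^(-t) + K_2e^(-t)

Coefficient matrix A = [[5, 4], [-9, -7]].
Characteristic polynomial det(A - λI) = λ^2 + 2λ + 1 = 0.
Single eigenvalue λ = -1 with algebraic multiplicity 2.
Eigenvector v = (-2,3); generalized eigenvector w with (A-λI)w=v is (-1,1).
General solution: e^(-t)[K_1·v + K_2·(t·v + w)].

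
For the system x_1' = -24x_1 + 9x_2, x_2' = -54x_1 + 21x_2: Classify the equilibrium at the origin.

saddle

A = [[-24,9],[-54,21]]; det(A-λI) = λ^2 + 3λ - 18.
λ = 3, -6: opposite signs.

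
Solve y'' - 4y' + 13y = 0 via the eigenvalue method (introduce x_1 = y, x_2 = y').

Let x_1 = y, x_2 = y'. Then x_1' = x_2 and x_2' = -13x_1 + 4x_2.
A = [[0,1],[-13,4]]; det(A-λI) = λ^2 - 4λ + 13.
Eigenvalues λ = 2 ± 3i.

y(t) = c_1e^(2t)cos(3t) + c_2e^(2t)sin(3t)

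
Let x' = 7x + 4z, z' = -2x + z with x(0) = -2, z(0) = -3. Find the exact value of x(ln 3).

A = [[7,4],[-2,1]]; eigenvalues λ = 5, 3.
Eigenvectors: (2,-1) for λ=5, (1,-1) for λ=3.
From the initial condition, c_1 = -5, c_2 = 8.
x(ln 3) = (-5)(3^5)(2) + (8)(3^3)(1) = -2214.

-2214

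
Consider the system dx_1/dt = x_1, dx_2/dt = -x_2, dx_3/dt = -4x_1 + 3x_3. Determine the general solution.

x_1(t) = c_1e^(t), x_2(t) = c_2e^(-t), x_3(t) = 2c_1e^(t) + c_3e^(3t)

Coefficient matrix A = [[1, 0, 0], [0, -1, 0], [-4, 0, 3]].
det(A - λI) = 0 gives eigenvalues λ = 1, -1, 3.
For λ=1: eigenvector (1,0,2).
For λ=-1: eigenvector (0,1,0).
For λ=3: eigenvector (0,0,1).
General solution: c_1e^(t)(1,0,2) + c_2e^(-t)(0,1,0) + c_3e^(3t)(0,0,1).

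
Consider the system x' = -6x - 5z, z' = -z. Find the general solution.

x(t) = c_1e^(-t) + c_2e^(-6t), z(t) = -c_1e^(-t)

Coefficient matrix A = [[-6, -5], [0, -1]].
Characteristic polynomial det(A - λI) = λ^2 + 7λ + 6 = 0.
Eigenvalues λ = -1, -6.
For λ=-1: (A-λI) row 1 is [-5, -5], so an eigenvector is (1, -1).
For λ=-6: (A-λI) row 1 is [0, -5], so an eigenvector is (1, 0).
General solution: c_1e^(-t)(1,-1) + c_2e^(-6t)(1,0).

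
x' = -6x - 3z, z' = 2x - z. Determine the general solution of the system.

Coefficient matrix A = [[-6, -3], [2, -1]].
Characteristic polynomial det(A - λI) = λ^2 + 7λ + 12 = 0.
Eigenvalues λ = -4, -3.
For λ=-4: (A-λI) row 1 is [-2, -3], so an eigenvector is (3, -2).
For λ=-3: (A-λI) row 1 is [-3, -3], so an eigenvector is (-1, 1).
General solution: K_1e^(-4t)(3,-2) + K_2e^(-3t)(-1,1).

x(t) = 3K_1e^(-4t) - K_2e^(-3t), z(t) = -2K_1e^(-4t) + K_2e^(-3t)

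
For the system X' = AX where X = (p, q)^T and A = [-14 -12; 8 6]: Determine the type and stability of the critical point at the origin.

A = [[-14,-12],[8,6]]; det(A-λI) = λ^2 + 8λ + 12.
λ = -2, -6: both negative.

stable node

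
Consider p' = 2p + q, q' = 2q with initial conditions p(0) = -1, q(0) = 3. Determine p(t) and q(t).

p(t) = 3te^(2t) - e^(2t), q(t) = 3e^(2t)

Coefficient matrix A = [[2, 1], [0, 2]].
Characteristic polynomial det(A - λI) = λ^2 - 4λ + 4 = 0.
Single eigenvalue λ = 2 with algebraic multiplicity 2.
Eigenvector v = (1,0); generalized eigenvector w with (A-λI)w=v is (-2,1).
General solution: e^(2t)[c_1·v + c_2·(t·v + w)].
Applying p(0)=-1, q(0)=3 gives c_1=5, c_2=3.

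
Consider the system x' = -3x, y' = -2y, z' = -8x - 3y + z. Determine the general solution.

Coefficient matrix A = [[-3, 0, 0], [0, -2, 0], [-8, -3, 1]].
det(A - λI) = 0 gives eigenvalues λ = -3, -2, 1.
For λ=-3: eigenvector (1,0,2).
For λ=-2: eigenvector (0,1,1).
For λ=1: eigenvector (0,0,1).
General solution: C_1e^(-3t)(1,0,2) + C_2e^(-2t)(0,1,1) + C_3e^(t)(0,0,1).

x(t) = C_1e^(-3t), y(t) = C_2e^(-2t), z(t) = 2C_1e^(-3t) + C_2e^(-2t) + C_3e^(t)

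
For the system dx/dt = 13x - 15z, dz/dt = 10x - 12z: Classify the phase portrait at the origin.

saddle

A = [[13,-15],[10,-12]]; det(A-λI) = λ^2 - λ - 6.
λ = 3, -2: opposite signs.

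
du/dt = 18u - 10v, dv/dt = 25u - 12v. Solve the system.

u(t) = -c_1e^(3t)sin(5t) + c_1e^(3t)cos(5t) + c_2e^(3t)sin(5t) + c_2e^(3t)cos(5t), v(t) = -c_1e^(3t)sin(5t) + 2c_1e^(3t)cos(5t) + 2c_2e^(3t)sin(5t) + c_2e^(3t)cos(5t)

Coefficient matrix A = [[18, -10], [25, -12]].
Characteristic polynomial det(A - λI) = λ^2 - 6λ + 34 = 0.
Eigenvalues λ = 3 ± 5i (complex conjugate pair).
For λ=3+5i: an eigenvector is (1,2) - i(-1,-1) = (1 + i, 2 + i).
A real fundamental pair from Re and Im of e^((3+5i)t)v: X_1 = e^(3t)(cos(5t)·(1,2) + sin(5t)·(-1,-1)), X_2 = e^(3t)(sin(5t)·(1,2) - cos(5t)·(-1,-1)).
General solution: c_1X_1 + c_2X_2.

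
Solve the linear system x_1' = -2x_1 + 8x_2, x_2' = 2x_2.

x_1(t) = K_1e^(-2t) + 2K_2e^(2t), x_2(t) = K_2e^(2t)

Coefficient matrix A = [[-2, 8], [0, 2]].
Characteristic polynomial det(A - λI) = λ^2 - 4 = 0.
Eigenvalues λ = -2, 2.
For λ=-2: (A-λI) row 1 is [0, 8], so an eigenvector is (1, 0).
For λ=2: (A-λI) row 1 is [-4, 8], so an eigenvector is (2, 1).
General solution: K_1e^(-2t)(1,0) + K_2e^(2t)(2,1).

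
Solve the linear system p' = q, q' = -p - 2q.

Coefficient matrix A = [[0, 1], [-1, -2]].
Characteristic polynomial det(A - λI) = λ^2 + 2λ + 1 = 0.
Single eigenvalue λ = -1 with algebraic multiplicity 2.
Eigenvector v = (1,-1); generalized eigenvector w with (A-λI)w=v is (-1,2).
General solution: e^(-t)[C_1·v + C_2·(t·v + w)].

p(t) = C_1e^(-t) + C_2te^(-t) - C_2e^(-t), q(t) = -C_1e^(-t) - C_2te^(-t) + 2C_2e^(-t)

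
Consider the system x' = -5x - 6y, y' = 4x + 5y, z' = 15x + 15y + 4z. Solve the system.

x(t) = C_1e^(t) + 3C_2e^(-t), y(t) = -C_1e^(t) - 2C_2e^(-t), z(t) = -3C_2e^(-t) + C_3e^(4t)

Coefficient matrix A = [[-5, -6, 0], [4, 5, 0], [15, 15, 4]].
det(A - λI) = 0 gives eigenvalues λ = 1, -1, 4.
For λ=1: eigenvector (1,-1,0).
For λ=-1: eigenvector (3,-2,-3).
For λ=4: eigenvector (0,0,1).
General solution: C_1e^(t)(1,-1,0) + C_2e^(-t)(3,-2,-3) + C_3e^(4t)(0,0,1).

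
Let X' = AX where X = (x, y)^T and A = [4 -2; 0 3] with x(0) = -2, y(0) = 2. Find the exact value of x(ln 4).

-1280

A = [[4,-2],[0,3]]; eigenvalues λ = 3, 4.
Eigenvectors: (-2,-1) for λ=3, (1,0) for λ=4.
From the initial condition, c_1 = -2, c_2 = -6.
x(ln 4) = (-2)(4^3)(-2) + (-6)(4^4)(1) = -1280.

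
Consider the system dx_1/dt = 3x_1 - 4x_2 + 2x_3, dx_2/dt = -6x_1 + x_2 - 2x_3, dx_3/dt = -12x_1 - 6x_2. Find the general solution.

Coefficient matrix A = [[3, -4, 2], [-6, 1, -2], [-12, -6, 0]].
det(A - λI) = 0 gives eigenvalues λ = -3, 3, 4.
For λ=-3: eigenvector (0,1,2).
For λ=3: eigenvector (1,-1,-2).
For λ=4: eigenvector (2,-2,-3).
General solution: C_1e^(-3t)(0,1,2) + C_2e^(3t)(1,-1,-2) + C_3e^(4t)(2,-2,-3).

x_1(t) = C_2e^(3t) + 2C_3e^(4t), x_2(t) = C_1e^(-3t) - C_2e^(3t) - 2C_3e^(4t), x_3(t) = 2C_1e^(-3t) - 2C_2e^(3t) - 3C_3e^(4t)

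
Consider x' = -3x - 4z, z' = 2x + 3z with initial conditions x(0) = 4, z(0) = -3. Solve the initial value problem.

Coefficient matrix A = [[-3, -4], [2, 3]].
Characteristic polynomial det(A - λI) = λ^2 - 1 = 0.
Eigenvalues λ = 1, -1.
For λ=1: (A-λI) row 1 is [-4, -4], so an eigenvector is (1, -1).
For λ=-1: (A-λI) row 1 is [-2, -4], so an eigenvector is (2, -1).
General solution: c_1e^(t)(1,-1) + c_2e^(-t)(2,-1).
Applying x(0)=4, z(0)=-3 gives c_1=2, c_2=1.

x(t) = 2e^(t) + 2e^(-t), z(t) = -2e^(t) - e^(-t)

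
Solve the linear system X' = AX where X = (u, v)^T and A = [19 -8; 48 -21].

Coefficient matrix A = [[19, -8], [48, -21]].
Characteristic polynomial det(A - λI) = λ^2 + 2λ - 15 = 0.
Eigenvalues λ = -5, 3.
For λ=-5: (A-λI) row 1 is [24, -8], so an eigenvector is (1, 3).
For λ=3: (A-λI) row 1 is [16, -8], so an eigenvector is (-1, -2).
General solution: C_1e^(-5t)(1,3) + C_2e^(3t)(-1,-2).

u(t) = C_1e^(-5t) - C_2e^(3t), v(t) = 3C_1e^(-5t) - 2C_2e^(3t)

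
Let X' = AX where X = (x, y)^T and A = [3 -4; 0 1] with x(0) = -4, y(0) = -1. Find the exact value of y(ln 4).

-4

A = [[3,-4],[0,1]]; eigenvalues λ = 3, 1.
Eigenvectors: (1,0) for λ=3, (-2,-1) for λ=1.
From the initial condition, c_1 = -2, c_2 = 1.
y(ln 4) = (-2)(4^3)(0) + (1)(4^1)(-1) = -4.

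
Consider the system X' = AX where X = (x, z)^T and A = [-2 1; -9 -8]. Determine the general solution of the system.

Coefficient matrix A = [[-2, 1], [-9, -8]].
Characteristic polynomial det(A - λI) = λ^2 + 10λ + 25 = 0.
Single eigenvalue λ = -5 with algebraic multiplicity 2.
Eigenvector v = (-1,3); generalized eigenvector w with (A-λI)w=v is (-1,2).
General solution: e^(-5t)[C_1·v + C_2·(t·v + w)].

x(t) = -C_1e^(-5t) - C_2te^(-5t) - C_2e^(-5t), z(t) = 3C_1e^(-5t) + 3C_2te^(-5t) + 2C_2e^(-5t)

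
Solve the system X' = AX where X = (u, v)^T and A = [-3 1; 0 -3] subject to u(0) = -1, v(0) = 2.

Coefficient matrix A = [[-3, 1], [0, -3]].
Characteristic polynomial det(A - λI) = λ^2 + 6λ + 9 = 0.
Single eigenvalue λ = -3 with algebraic multiplicity 2.
Eigenvector v = (-1,0); generalized eigenvector w with (A-λI)w=v is (-3,-1).
General solution: e^(-3t)[c_1·v + c_2·(t·v + w)].
Applying u(0)=-1, v(0)=2 gives c_1=7, c_2=-2.

u(t) = 2te^(-3t) - e^(-3t), v(t) = 2e^(-3t)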